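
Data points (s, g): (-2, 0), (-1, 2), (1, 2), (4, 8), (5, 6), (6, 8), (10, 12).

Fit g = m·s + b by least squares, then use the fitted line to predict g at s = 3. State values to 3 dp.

ĝ = 5.149

From the data, Σs·s = 183, Σs = 23, Σ1 = 7.
Right-hand side: Σs·g = 230, Σg = 38.
AᵀA·[m, b]ᵀ = Aᵀg becomes [[183, 23]; [23, 7]]·[m, b]ᵀ = [230, 38]ᵀ.
Eliminating b: 7·(row 1) − 23·(row 2) gives 752·m = 7·230 − 23·38 = 736, so m = 46/47.
Then b = (38 − 23·(46/47))/7 = 104/47.
At s = 3: ĝ = (46/47)·(3) + (104/47)·(1) = 242/47.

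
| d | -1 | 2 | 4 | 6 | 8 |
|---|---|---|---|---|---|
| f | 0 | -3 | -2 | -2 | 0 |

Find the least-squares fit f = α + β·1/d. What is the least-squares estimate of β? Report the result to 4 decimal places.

Setting ∂/∂α … = 0 gives: 5·α + (1/24)·β = -7;  (1/24)·α + (781/576)·β = -7/3.
Determinant 5·(781/576) − (1/24)² = 61/9.
α = ((-7)·(781/576) − (1/24)·(-7/3))/(61/9) = -5411/3904; β = (5·(-7/3) − (1/24)·(-7))/(61/9) = -819/488.

β = -1.6783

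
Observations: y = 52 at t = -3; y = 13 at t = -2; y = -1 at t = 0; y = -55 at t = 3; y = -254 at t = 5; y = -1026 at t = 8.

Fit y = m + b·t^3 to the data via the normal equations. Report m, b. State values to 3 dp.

Entries of XᵀX: Σ1 = 6, Σt^3 = 629, Σt^3·t^3 = 279291.
Right-hand side: Σy = -1271, Σt^3·y = -560055.
XᵀX·[m, b]ᵀ = Xᵀy becomes [[6, 629]; [629, 279291]]·[m, b]ᵀ = [-1271, -560055]ᵀ.
Determinant 6·279291 − 629² = 1280105.
m = ((-1271)·279291 − 629·(-560055))/1280105 = -2704266/1280105; b = (6·(-560055) − 629·(-1271))/1280105 = -2560871/1280105.

m = -2.113, b = -2.001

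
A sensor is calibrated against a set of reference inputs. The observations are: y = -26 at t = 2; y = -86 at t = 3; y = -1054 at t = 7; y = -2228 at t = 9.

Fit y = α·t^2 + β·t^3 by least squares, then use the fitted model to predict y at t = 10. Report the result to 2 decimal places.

ŷ = -3050.22

Compute the Gram sums: Σt^2·t^2 = 9059, Σt^2·t^3 = 76131, Σt^3·t^3 = 649883.
Moment sums: Σt^2·y = -232992, Σt^3·y = -1988264.
Normal equations: [[9059, 76131]; [76131, 649883]]·[α, β]ᵀ = [-232992, -1988264]ᵀ.
Determinant 9059·649883 − 76131² = 91360936.
α = ((-232992)·649883 − 76131·(-1988264))/91360936 = -6126669/11420117; β = (9059·(-1988264) − 76131·(-232992))/91360936 = -34221203/11420117.
At t = 10: ŷ = (-6126669/11420117)·(100) + (-34221203/11420117)·(1000) = -34833869900/11420117.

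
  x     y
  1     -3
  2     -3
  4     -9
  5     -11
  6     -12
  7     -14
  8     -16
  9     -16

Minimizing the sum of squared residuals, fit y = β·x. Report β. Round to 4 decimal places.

β = -1.9638

MᵀM·[β]ᵀ = Mᵀy reads: 276·β = -542.
(Σx·x = 276, Σx·y = -542.)
β = (-542)/276 = -1.96377.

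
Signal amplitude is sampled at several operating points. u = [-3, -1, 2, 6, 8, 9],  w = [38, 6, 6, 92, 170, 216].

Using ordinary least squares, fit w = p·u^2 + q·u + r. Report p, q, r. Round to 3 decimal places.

Compute the Gram sums: Σu^2·u^2 = 12051, Σu^2·u = 1437, Σu^2 = 195, Σu·u = 195, Σu = 21, Σ1 = 6.
Moment sums: Σu^2·w = 32060, Σu·w = 3748, Σw = 528.
So MᵀM·[p, q, r]ᵀ = Mᵀw: [[12051, 1437, 195]; [1437, 195, 21]; [195, 21, 6]]·[p, q, r]ᵀ = [32060, 3748, 528]ᵀ.
Solving the 3×3 system (Gaussian elimination) gives p = 3140/1041, q = -3220/1041, r = 276/347.

p = 3.016, q = -3.093, r = 0.795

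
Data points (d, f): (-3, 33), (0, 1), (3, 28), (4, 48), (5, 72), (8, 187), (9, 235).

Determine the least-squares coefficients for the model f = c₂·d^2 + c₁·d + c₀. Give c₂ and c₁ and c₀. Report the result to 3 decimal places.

c₂ = 2.971, c₁ = -0.867, c₀ = 2.908

With design matrix A, AᵀA = [[11700, 1430, 204]; [1430, 204, 26]; [204, 26, 7]] and Aᵀf = [34120, 4148, 604]ᵀ.
Solving the 3×3 system (Gaussian elimination) gives c₂ = 864602/290969, c₁ = -252152/290969, c₀ = 846060/290969.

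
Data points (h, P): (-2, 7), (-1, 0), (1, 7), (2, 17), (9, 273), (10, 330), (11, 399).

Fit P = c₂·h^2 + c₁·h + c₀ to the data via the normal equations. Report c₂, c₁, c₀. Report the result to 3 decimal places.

c₂ = 3.036, c₁ = 2.808, c₀ = 0.213

Setting ∂/∂c₂ … = 0 gives: 31236·c₂ + 3060·c₁ + 312·c₀ = 103495;  3060·c₂ + 312·c₁ + 30·c₀ = 10173;  312·c₂ + 30·c₁ + 7·c₀ = 1033.
Solving the 3×3 system (Gaussian elimination) gives c₂ = 186427/61404, c₁ = 28741/10234, c₀ = 156/731.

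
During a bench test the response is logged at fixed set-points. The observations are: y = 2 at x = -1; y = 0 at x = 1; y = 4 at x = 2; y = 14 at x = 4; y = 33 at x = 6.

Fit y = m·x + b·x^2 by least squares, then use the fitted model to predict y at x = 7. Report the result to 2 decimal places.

With design matrix A, AᵀA = [[58, 288]; [288, 1570]] and Aᵀy = [260, 1430]ᵀ.
Δ = 58·1570 − 288² = 8116.
m = (260·1570 − 288·1430)/8116 = -910/2029; b = (58·1430 − 288·260)/8116 = 2015/2029.
At x = 7: ŷ = (-910/2029)·(7) + (2015/2029)·(49) = 92365/2029.

ŷ = 45.52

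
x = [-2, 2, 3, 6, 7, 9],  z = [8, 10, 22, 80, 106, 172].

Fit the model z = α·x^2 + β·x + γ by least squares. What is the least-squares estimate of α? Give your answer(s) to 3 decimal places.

From the data, Σx^2·x^2 = 10371, Σx^2·x = 1315, Σx^2 = 183, Σx·x = 183, Σx = 25, Σ1 = 6.
For Aᵀz: Σx^2·z = 22276, Σx·z = 2840, Σz = 398.
Normal equations: [[10371, 1315, 183]; [1315, 183, 25]; [183, 25, 6]]·[α, β, γ]ᵀ = [22276, 2840, 398]ᵀ.
Inverting the 3×3 Gram matrix, [α, β, γ]ᵀ = [109697/54237, 14725/18079, 67900/54237]ᵀ.

α = 2.023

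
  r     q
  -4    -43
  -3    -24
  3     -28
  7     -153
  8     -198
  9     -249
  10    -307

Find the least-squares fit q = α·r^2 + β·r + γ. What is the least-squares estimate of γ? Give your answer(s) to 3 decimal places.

γ = 0.803

With design matrix M, MᵀM = [[23476, 2520, 328]; [2520, 328, 30]; [328, 30, 7]] and Mᵀq = [-72194, -7806, -1002]ᵀ.
Inverting the 3×3 Gram matrix, [α, β, γ]ᵀ = [-981007/328218, -99427/109406, 131735/164109]ᵀ.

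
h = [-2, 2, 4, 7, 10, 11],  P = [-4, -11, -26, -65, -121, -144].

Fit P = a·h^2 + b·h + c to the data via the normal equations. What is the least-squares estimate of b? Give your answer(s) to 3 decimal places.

The normal equations are: 27330·a + 2738·b + 294·c = -33185;  2738·a + 294·b + 32·c = -3367;  294·a + 32·b + 6·c = -371.
Solving the 3×3 system (Gaussian elimination) gives a = -22639/22506, b = -6430/3751, c = -38275/11253.

b = -1.714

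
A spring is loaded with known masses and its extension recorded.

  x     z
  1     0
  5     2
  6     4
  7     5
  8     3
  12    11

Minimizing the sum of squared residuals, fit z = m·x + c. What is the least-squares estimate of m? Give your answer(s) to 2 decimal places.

Compute the Gram sums: Σx·x = 319, Σx = 39, Σ1 = 6.
For Aᵀz: Σx·z = 225, Σz = 25.
Eliminating c: 6·(row 1) − 39·(row 2) gives 393·m = 6·225 − 39·25 = 375, so m = 125/131.
Then c = (25 − 39·(125/131))/6 = -800/393.

m = 0.95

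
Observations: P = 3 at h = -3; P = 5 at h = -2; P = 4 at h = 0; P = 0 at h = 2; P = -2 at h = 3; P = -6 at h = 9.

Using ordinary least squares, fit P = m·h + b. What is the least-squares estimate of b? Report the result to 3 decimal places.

b = 2.030

Sums needed: Σh·h = 107, Σh = 9, Σ1 = 6.
Moment sums: Σh·P = -79, ΣP = 4.
Normal equations: [[107, 9]; [9, 6]]·[m, b]ᵀ = [-79, 4]ᵀ.
Δ = 107·6 − 9² = 561.
m = ((-79)·6 − 9·4)/561 = -10/11; b = (107·4 − 9·(-79))/561 = 67/33.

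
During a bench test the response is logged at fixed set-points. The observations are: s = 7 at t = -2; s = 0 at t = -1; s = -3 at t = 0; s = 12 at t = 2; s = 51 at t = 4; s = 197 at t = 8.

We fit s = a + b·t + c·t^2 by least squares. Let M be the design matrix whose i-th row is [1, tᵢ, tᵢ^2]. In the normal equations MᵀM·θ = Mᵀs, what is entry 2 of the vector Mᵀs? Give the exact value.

Entry 2 ↔ basis t, so (Mᵀs)_{2} = Σᵢ (t)·sᵢ = (-2)·(7) + (-1)·(0) + (0)·(-3) + (2)·(12) + (4)·(51) + (8)·(197) = 1790.

1790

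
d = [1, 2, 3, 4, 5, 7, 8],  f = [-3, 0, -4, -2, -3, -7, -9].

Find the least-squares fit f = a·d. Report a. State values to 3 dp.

From the data, Σd·d = 168.
Moment sums: Σd·f = -159.
a = (-159)/168 = -0.946429.

a = -0.946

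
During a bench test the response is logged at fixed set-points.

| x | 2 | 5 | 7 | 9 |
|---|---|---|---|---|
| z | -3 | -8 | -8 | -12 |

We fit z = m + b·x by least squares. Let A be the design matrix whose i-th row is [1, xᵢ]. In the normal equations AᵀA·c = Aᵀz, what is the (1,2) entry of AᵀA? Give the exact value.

23

Row 1 ↔ basis 1, column 2 ↔ basis x, so (AᵀA)_{1,2} = Σᵢ x = (1)·(2) + (1)·(5) + (1)·(7) + (1)·(9) = 23.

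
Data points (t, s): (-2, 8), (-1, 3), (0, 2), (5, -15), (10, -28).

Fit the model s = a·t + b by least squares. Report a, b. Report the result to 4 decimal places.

a = -2.9842, b = 1.1621

Compute the Gram sums: Σt·t = 130, Σt = 12, Σ1 = 5.
Right-hand side: Σt·s = -374, Σs = -30.
MᵀM·[a, b]ᵀ = Mᵀs becomes [[130, 12]; [12, 5]]·[a, b]ᵀ = [-374, -30]ᵀ.
Eliminating b: 5·(row 1) − 12·(row 2) gives 506·a = 5·(-374) − 12·(-30) = -1510, so a = -755/253.
Then b = ((-30) − 12·(-755/253))/5 = 294/253.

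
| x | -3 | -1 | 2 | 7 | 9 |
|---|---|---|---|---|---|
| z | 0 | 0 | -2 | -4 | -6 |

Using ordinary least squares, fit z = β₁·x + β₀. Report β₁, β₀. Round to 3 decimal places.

β₁ = -0.500, β₀ = -1.000

The normal equations are: 144·β₁ + 14·β₀ = -86;  14·β₁ + 5·β₀ = -12.
det = 144·5 − 14² = 524.
β₁ = ((-86)·5 − 14·(-12))/524 = -1/2; β₀ = (144·(-12) − 14·(-86))/524 = -1.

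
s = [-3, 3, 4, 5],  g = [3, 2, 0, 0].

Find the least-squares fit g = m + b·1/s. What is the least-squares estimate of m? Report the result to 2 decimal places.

AᵀA·[m, b]ᵀ = Aᵀg reads: 4·m + (9/20)·b = 5;  (9/20)·m + (1169/3600)·b = -1/3.
(Σ1 = 4, Σ1/s = 9/20, Σ1/s·1/s = 1169/3600, Σg = 5, Σ1/s·g = -1/3.)
Determinant 4·(1169/3600) − (9/20)² = 3947/3600.
m = (5·(1169/3600) − (9/20)·(-1/3))/(3947/3600) = 6385/3947; b = (4·(-1/3) − (9/20)·5)/(3947/3600) = -12900/3947.

m = 1.62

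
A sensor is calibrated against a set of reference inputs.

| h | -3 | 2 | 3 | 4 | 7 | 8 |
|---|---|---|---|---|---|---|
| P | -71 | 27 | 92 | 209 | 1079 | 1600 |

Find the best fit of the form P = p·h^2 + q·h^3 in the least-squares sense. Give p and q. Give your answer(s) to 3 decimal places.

Forming XᵀX = [[6931, 50631]; [50631, 385411]] and XᵀP = [158912, 1207290]ᵀ gives XᵀX·[p, q]ᵀ = XᵀP.
Determinant 6931·385411 − 50631² = 107785480.
p = (158912·385411 − 50631·1207290)/107785480 = 60066421/53892740; q = (6931·1207290 − 50631·158912)/107785480 = 160926759/53892740.

p = 1.115, q = 2.986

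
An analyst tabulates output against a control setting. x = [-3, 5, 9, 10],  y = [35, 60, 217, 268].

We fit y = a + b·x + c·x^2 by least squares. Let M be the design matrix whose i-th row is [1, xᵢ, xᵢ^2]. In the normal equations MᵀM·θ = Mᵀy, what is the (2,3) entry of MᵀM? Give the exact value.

Row 2 ↔ basis x, column 3 ↔ basis x^2, so (MᵀM)_{2,3} = Σᵢ (x)·(x^2) = (-3)·(9) + (5)·(25) + (9)·(81) + (10)·(100) = 1827.

1827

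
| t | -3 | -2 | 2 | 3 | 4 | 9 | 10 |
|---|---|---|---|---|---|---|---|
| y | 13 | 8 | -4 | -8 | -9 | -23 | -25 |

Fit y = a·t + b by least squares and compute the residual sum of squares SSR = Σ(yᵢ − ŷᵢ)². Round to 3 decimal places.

SSR = 9.287

AᵀA·[a, b]ᵀ = Aᵀy reads: 223·a + 23·b = -580;  23·a + 7·b = -48.
Eliminating b: 7·(row 1) − 23·(row 2) gives 1032·a = 7·(-580) − 23·(-48) = -2956, so a = -739/258.
Then b = ((-48) − 23·(-739/258))/7 = 659/258.
Residuals: 239/129, -73/258, -71/86, -253/129, -25/258, 29/129, 281/258; SSR = 1198/129.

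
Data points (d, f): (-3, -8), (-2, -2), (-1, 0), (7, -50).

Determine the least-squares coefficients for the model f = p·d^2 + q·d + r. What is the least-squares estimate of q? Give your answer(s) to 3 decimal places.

From the data, Σd^2·d^2 = 2499, Σd^2·d = 307, Σd^2 = 63, Σd·d = 63, Σd = 1, Σ1 = 4.
Right-hand side: Σd^2·f = -2530, Σd·f = -322, Σf = -60.
Solving the 3×3 system (Gaussian elimination) gives p = -10045/9722, q = -941/9722, r = 6307/4861.

q = -0.097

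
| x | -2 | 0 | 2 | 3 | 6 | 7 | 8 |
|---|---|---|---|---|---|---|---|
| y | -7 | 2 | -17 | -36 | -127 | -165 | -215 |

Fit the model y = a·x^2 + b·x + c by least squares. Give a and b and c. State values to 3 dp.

Compute the Gram sums: Σx^2·x^2 = 7906, Σx^2·x = 1098, Σx^2 = 166, Σx·x = 166, Σx = 24, Σ1 = 7.
And Σx^2·y = -26837, Σx·y = -3765, Σy = -565.
So AᵀA·[a, b, c]ᵀ = Aᵀy: [[7906, 1098, 166]; [1098, 166, 24]; [166, 24, 7]]·[a, b, c]ᵀ = [-26837, -3765, -565]ᵀ.
Row-reducing yields a = -34631/11508, b = -10831/3836, c = 271/822.

a = -3.009, b = -2.824, c = 0.330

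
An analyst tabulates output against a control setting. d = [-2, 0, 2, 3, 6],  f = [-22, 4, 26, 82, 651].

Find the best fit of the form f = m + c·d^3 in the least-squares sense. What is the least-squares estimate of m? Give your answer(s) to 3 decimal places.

Sums needed: Σ1 = 5, Σd^3 = 243, Σd^3·d^3 = 47513.
Moment sums: Σf = 741, Σd^3·f = 143214.
Eliminating c: 47513·(row 1) − 243·(row 2) gives 178516·m = 47513·741 − 243·143214 = 406131, so m = 406131/178516.
Then c = (143214 − 243·(406131/178516))/47513 = 536007/178516.

m = 2.275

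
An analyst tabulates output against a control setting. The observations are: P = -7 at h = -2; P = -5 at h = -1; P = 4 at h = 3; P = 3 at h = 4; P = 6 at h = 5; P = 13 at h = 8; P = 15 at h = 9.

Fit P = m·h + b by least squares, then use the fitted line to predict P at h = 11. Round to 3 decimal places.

P̂ = 18.533

Forming AᵀA = [[200, 26]; [26, 7]] and AᵀP = [312, 29]ᵀ gives AᵀA·[m, b]ᵀ = AᵀP.
Determinant 200·7 − 26² = 724.
m = (312·7 − 26·29)/724 = 715/362; b = (200·29 − 26·312)/724 = -578/181.
At h = 11: P̂ = (715/362)·(11) + (-578/181)·(1) = 6709/362.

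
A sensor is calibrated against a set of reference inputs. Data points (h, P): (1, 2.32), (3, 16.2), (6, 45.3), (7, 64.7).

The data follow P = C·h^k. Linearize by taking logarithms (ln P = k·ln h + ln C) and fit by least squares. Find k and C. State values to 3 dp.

Let Y = ln P. Fitting Y = k·ln h + ln C by least squares:
AᵀA = [[8.2039, 4.8363]; [4.8363, 4]], rhs = [18.0062, 11.6096]ᵀ  (here Σln h = 4.8363, Σ(ln h)² = 8.2039, Σln P = 11.6096, Σln h·ln P = 18.0062).
Slope k = (n·Σln h·ln P − Σln h·Σln P)/(n·Σ(ln h)² − (Σln h)²) = (4·18.0062 − 4.8363·11.6096)/9.4260 = 1.68439; ln C = (Σln P − k·Σln h)/n = 0.86587, so C = exp(0.86587) = 2.37707.

k = 1.684, C = 2.377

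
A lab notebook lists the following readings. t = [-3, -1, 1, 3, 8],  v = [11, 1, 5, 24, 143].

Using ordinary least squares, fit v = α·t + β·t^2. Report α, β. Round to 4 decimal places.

α = 2.1573, β = 1.9644

The normal system XᵀX·[α, β]ᵀ = Xᵀv is [[84, 512]; [512, 4260]]·[α, β]ᵀ = [1187, 9473]ᵀ.
Determinant 84·4260 − 512² = 95696.
α = (1187·4260 − 512·9473)/95696 = 51611/23924; β = (84·9473 − 512·1187)/95696 = 46997/23924.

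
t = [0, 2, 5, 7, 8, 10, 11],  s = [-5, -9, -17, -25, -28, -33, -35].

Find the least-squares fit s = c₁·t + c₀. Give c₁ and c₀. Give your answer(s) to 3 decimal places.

MᵀM·[c₁, c₀]ᵀ = Mᵀs reads: 363·c₁ + 43·c₀ = -1217;  43·c₁ + 7·c₀ = -152.
(Σt·t = 363, Σt = 43, Σ1 = 7, Σt·s = -1217, Σs = -152.)
det = 363·7 − 43² = 692.
c₁ = ((-1217)·7 − 43·(-152))/692 = -1983/692; c₀ = (363·(-152) − 43·(-1217))/692 = -2845/692.

c₁ = -2.866, c₀ = -4.111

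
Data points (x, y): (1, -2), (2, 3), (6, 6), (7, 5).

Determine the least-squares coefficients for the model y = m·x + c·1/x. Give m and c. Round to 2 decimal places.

Forming AᵀA = [[90, 4]; [4, 1145/882]] and Aᵀy = [75, 17/14]ᵀ gives AᵀA·[m, c]ᵀ = Aᵀy.
Δ = 90·(1145/882) − 4² = 4941/49.
m = (75·(1145/882) − 4·(17/14))/(4941/49) = 27197/29646; c = (90·(17/14) − 4·75)/(4941/49) = -3115/1647.

m = 0.92, c = -1.89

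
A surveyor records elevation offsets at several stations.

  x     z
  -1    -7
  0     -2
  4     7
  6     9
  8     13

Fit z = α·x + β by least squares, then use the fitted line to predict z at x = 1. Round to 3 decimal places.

From the data, Σx·x = 117, Σx = 17, Σ1 = 5.
Moment sums: Σx·z = 193, Σz = 20.
Determinant 117·5 − 17² = 296.
α = (193·5 − 17·20)/296 = 625/296; β = (117·20 − 17·193)/296 = -941/296.
At x = 1: ẑ = (625/296)·(1) + (-941/296)·(1) = -79/74.

ẑ = -1.068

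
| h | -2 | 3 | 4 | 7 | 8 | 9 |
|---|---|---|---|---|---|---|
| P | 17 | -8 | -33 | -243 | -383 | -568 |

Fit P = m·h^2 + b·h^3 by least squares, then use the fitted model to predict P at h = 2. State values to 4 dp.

P̂ = 0.3521

AᵀA·[m, b]ᵀ = AᵀP reads: 13411·m + 109859·b = -82959;  109859·m + 916123·b = -695981.
(Σh^2·h^2 = 13411, Σh^2·h^3 = 109859, Σh^3·h^3 = 916123, Σh^2·P = -82959, Σh^3·P = -695981.)
det = 13411·916123 − 109859² = 217125672.
m = ((-82959)·916123 − 109859·(-695981))/217125672 = 229564361/108562836; b = (13411·(-695981) − 109859·(-82959))/217125672 = -110004205/108562836.
At h = 2: P̂ = (229564361/108562836)·(4) + (-110004205/108562836)·(8) = 3185317/9046903.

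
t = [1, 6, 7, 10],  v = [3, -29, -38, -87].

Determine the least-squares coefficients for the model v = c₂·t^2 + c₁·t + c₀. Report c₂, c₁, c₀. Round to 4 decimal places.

c₂ = -0.9636, c₁ = 0.6391, c₀ = 3.2232

Sums needed: Σt^2·t^2 = 13698, Σt^2·t = 1560, Σt^2 = 186, Σt·t = 186, Σt = 24, Σ1 = 4.
Right-hand side: Σt^2·v = -11603, Σt·v = -1307, Σv = -151.
Row-reducing yields c₂ = -4793/4974, c₁ = 3179/4974, c₀ = 2672/829.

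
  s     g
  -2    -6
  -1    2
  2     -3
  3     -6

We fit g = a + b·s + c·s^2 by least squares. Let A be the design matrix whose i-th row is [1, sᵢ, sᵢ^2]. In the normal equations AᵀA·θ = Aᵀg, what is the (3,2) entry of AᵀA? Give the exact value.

Row 3 ↔ basis s^2, column 2 ↔ basis s, so (AᵀA)_{3,2} = Σᵢ (s^2)·(s) = (4)·(-2) + (1)·(-1) + (4)·(2) + (9)·(3) = 26.

26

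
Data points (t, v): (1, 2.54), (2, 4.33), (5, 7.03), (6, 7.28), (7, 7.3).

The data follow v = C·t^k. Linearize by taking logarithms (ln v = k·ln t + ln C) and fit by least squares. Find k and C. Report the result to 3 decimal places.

Let Y = ln v. Fitting Y = k·ln t + ln C by least squares:
AᵀA = [[10.0677, 6.0403]; [6.0403, 5]], rhs = [11.5797, 8.3209]ᵀ  (here Σln t = 6.0403, Σ(ln t)² = 10.0677, Σln v = 8.3209, Σln t·ln v = 11.5797).
Δ = 10.0677·5 − (6.0403)² = 13.8539; k = (11.5797·5 − 6.0403·8.3209)/13.8539 = 0.55131, ln C = (10.0677·8.3209 − 6.0403·11.5797)/13.8539 = 0.99817, so C = exp(0.99817) = 2.71332.

k = 0.551, C = 2.713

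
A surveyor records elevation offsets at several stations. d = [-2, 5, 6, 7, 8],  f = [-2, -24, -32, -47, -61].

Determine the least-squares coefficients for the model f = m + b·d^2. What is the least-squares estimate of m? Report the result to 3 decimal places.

Normal-equation sums: Σ1 = 5, Σd^2 = 178, Σd^2·d^2 = 8434.
And Σf = -166, Σd^2·f = -7967.
Normal equations: [[5, 178]; [178, 8434]]·[m, b]ᵀ = [-166, -7967]ᵀ.
Determinant 5·8434 − 178² = 10486.
m = ((-166)·8434 − 178·(-7967))/10486 = 9041/5243; b = (5·(-7967) − 178·(-166))/10486 = -10287/10486.

m = 1.724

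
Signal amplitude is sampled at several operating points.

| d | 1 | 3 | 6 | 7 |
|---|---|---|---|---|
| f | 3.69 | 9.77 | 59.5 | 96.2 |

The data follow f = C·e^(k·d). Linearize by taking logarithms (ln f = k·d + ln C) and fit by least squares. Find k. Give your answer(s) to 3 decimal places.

Linearized form: ln f = k·d + ln C. From the 4 transformed points,
Over the data: Σd = 17.0000, Σ(d)² = 95.0000, Σln f = 12.2373, Σd·ln f = 64.6244.
Normal system: [[95.0000, 17.0000]; [17.0000, 4]]·[k, ln C]ᵀ = [64.6244, 12.2373]ᵀ.
Slope k = (n·Σd·ln f − Σd·Σln f)/(n·Σ(d)² − (Σd)²) = (4·64.6244 − 17.0000·12.2373)/91.0000 = 0.55454; ln C = (Σln f − k·Σd)/n = 0.70256.

k = 0.555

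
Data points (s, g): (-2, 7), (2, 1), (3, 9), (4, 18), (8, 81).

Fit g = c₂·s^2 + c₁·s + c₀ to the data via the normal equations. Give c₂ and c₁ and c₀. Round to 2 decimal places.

c₂ = 1.42, c₁ = -1.10, c₀ = -1.12

From the data, Σs^2·s^2 = 4465, Σs^2·s = 603, Σs^2 = 97, Σs·s = 97, Σs = 15, Σ1 = 5.
For Mᵀg: Σs^2·g = 5585, Σs·g = 735, Σg = 116.
So MᵀM·[c₂, c₁, c₀]ᵀ = Mᵀg: [[4465, 603, 97]; [603, 97, 15]; [97, 15, 5]]·[c₂, c₁, c₀]ᵀ = [5585, 735, 116]ᵀ.
Row-reducing yields c₂ = 5063/3556, c₁ = -50871/46228, c₀ = -3699/3302.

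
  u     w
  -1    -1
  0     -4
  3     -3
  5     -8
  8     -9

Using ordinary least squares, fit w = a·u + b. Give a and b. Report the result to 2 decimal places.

Compute the Gram sums: Σu·u = 99, Σu = 15, Σ1 = 5.
For Aᵀw: Σu·w = -120, Σw = -25.
So AᵀA·[a, b]ᵀ = Aᵀw: [[99, 15]; [15, 5]]·[a, b]ᵀ = [-120, -25]ᵀ.
Eliminating b: 5·(row 1) − 15·(row 2) gives 270·a = 5·(-120) − 15·(-25) = -225, so a = -5/6.
Then b = ((-25) − 15·(-5/6))/5 = -5/2.

a = -0.83, b = -2.50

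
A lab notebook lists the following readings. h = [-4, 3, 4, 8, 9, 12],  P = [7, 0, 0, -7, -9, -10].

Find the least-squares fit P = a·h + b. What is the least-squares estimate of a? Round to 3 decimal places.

a = -1.153

Sums needed: Σh·h = 330, Σh = 32, Σ1 = 6.
And Σh·P = -285, ΣP = -19.
AᵀA·[a, b]ᵀ = AᵀP becomes [[330, 32]; [32, 6]]·[a, b]ᵀ = [-285, -19]ᵀ.
Eliminating b: 6·(row 1) − 32·(row 2) gives 956·a = 6·(-285) − 32·(-19) = -1102, so a = -551/478.
Then b = ((-19) − 32·(-551/478))/6 = 1425/478.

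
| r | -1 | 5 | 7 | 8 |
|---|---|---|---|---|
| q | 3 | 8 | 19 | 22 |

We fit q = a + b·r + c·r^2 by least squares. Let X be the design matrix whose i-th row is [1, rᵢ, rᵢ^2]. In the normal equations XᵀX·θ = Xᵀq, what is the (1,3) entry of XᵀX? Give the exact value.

Row 1 ↔ basis 1, column 3 ↔ basis r^2, so (XᵀX)_{1,3} = Σᵢ r^2 = (1)·(1) + (1)·(25) + (1)·(49) + (1)·(64) = 139.

139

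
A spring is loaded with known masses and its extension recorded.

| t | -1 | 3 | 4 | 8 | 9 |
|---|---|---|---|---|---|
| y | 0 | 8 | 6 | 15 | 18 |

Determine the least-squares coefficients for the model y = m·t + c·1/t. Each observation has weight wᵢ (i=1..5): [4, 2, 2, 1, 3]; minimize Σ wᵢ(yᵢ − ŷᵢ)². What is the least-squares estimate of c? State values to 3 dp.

With design matrix X, XᵀWX = [[361, 12]; [12, 7603/1728]] and XᵀWy = [702, 389/24]ᵀ.
Δ = 361·(7603/1728) − 12² = 2495851/1728.
m = (702·(7603/1728) − 12·(389/24))/(2495851/1728) = 5001210/2495851; c = (361·(389/24) − 12·702)/(2495851/1728) = -4445784/2495851.

c = -1.781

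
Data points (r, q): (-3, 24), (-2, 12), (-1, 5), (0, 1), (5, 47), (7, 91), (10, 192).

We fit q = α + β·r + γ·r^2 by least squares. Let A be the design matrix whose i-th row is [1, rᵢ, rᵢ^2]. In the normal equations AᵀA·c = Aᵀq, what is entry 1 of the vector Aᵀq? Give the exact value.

Entry 1 ↔ basis 1, so (Aᵀq)_{1} = Σᵢ qᵢ = (1)·(24) + (1)·(12) + (1)·(5) + (1)·(1) + (1)·(47) + (1)·(91) + (1)·(192) = 372.

372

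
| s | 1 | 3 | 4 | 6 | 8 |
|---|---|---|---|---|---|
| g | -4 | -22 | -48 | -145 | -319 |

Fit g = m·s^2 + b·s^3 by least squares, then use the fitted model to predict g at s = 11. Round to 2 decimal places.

ĝ = -781.24

From the data, Σs^2·s^2 = 5730, Σs^2·s^3 = 41812, Σs^3·s^3 = 313626.
Moment sums: Σs^2·g = -26606, Σs^3·g = -198318.
MᵀM·[m, b]ᵀ = Mᵀg becomes [[5730, 41812]; [41812, 313626]]·[m, b]ᵀ = [-26606, -198318]ᵀ.
det = 5730·313626 − 41812² = 48833636.
m = ((-26606)·313626 − 41812·(-198318))/48833636 = -13065285/12208409; b = (5730·(-198318) − 41812·(-26606))/48833636 = -5978017/12208409.
At s = 11: ĝ = (-13065285/12208409)·(121) + (-5978017/12208409)·(1331) = -9537640112/12208409.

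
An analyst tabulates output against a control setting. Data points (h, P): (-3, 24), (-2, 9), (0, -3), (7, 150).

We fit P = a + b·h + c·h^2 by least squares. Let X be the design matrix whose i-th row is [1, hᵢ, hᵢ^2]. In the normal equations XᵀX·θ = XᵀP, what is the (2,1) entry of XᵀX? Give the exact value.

2

Row 2 ↔ basis h, column 1 ↔ basis 1, so (XᵀX)_{2,1} = Σᵢ h = (-3)·(1) + (-2)·(1) + (0)·(1) + (7)·(1) = 2.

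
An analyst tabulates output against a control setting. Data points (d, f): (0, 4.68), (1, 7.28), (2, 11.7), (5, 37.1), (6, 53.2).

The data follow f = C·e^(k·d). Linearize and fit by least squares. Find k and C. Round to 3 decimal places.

Taking logs, ln f = k·d + ln C, so regress ln f on d.
Σd = 14.0000, Σ(d)² = 66.0000, Σln f = 13.5757, Σd·ln f = 48.8167.
Normal system: [[66.0000, 14.0000]; [14.0000, 5]]·[k, ln C]ᵀ = [48.8167, 13.5757]ᵀ.
Solving (det = 134.0000): k = 0.40316, ln C = 1.58628, so C = exp(1.58628) = 4.88553.

k = 0.403, C = 4.886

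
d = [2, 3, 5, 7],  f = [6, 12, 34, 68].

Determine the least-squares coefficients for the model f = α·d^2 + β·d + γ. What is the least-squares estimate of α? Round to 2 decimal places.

Normal-equation sums: Σd^2·d^2 = 3123, Σd^2·d = 503, Σd^2 = 87, Σd·d = 87, Σd = 17, Σ1 = 4.
And Σd^2·f = 4314, Σd·f = 694, Σf = 120.
So MᵀM·[α, β, γ]ᵀ = Mᵀf: [[3123, 503, 87]; [503, 87, 17]; [87, 17, 4]]·[α, β, γ]ᵀ = [4314, 694, 120]ᵀ.
Solving the 3×3 system (Gaussian elimination) gives α = 308/199, β = -300/199, γ = 546/199.

α = 1.55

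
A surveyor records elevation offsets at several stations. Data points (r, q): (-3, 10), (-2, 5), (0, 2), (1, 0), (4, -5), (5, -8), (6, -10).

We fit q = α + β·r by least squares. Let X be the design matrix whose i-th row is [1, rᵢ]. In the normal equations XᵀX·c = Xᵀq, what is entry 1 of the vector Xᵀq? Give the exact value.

Entry 1 ↔ basis 1, so (Xᵀq)_{1} = Σᵢ qᵢ = (1)·(10) + (1)·(5) + (1)·(2) + (1)·(0) + (1)·(-5) + (1)·(-8) + (1)·(-10) = -6.

-6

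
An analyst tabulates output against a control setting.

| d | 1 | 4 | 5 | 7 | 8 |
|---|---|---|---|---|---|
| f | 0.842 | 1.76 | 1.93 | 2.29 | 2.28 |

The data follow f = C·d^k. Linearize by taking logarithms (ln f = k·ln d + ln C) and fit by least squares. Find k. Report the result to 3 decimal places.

k = 0.496

Linearized form: ln f = k·ln d + ln C. From the 5 transformed points,
Σln d = 7.0211, Σ(ln d)² = 12.6227, Σln f = 2.7036, Σln d·ln f = 5.1680.
Equations: 12.6227·k + 7.0211·ln C = 5.1680;  7.0211·k + 5·ln C = 2.7036.
Δ = 12.6227·5 − (7.0211)² = 13.8181; k = (5.1680·5 − 7.0211·2.7036)/13.8181 = 0.49631, ln C = (12.6227·2.7036 − 7.0211·5.1680)/13.8181 = -0.15621.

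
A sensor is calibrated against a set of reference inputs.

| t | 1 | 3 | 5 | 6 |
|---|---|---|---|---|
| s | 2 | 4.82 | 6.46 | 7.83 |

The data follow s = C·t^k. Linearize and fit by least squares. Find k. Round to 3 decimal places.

k = 0.748

With ln sᵢ as the transformed response and ln tᵢ as the regressor:
Σln t = 4.4998, Σ(ln t)² = 7.0076, Σln s = 6.1895, Σln t·ln s = 8.4179.
Equations: 7.0076·k + 4.4998·ln C = 8.4179;  4.4998·k + 4·ln C = 6.1895.
Δ = 7.0076·4 − (4.4998)² = 7.7823; k = (8.4179·4 − 4.4998·6.1895)/7.7823 = 0.74783, ln C = (7.0076·6.1895 − 4.4998·8.4179)/7.7823 = 0.70611.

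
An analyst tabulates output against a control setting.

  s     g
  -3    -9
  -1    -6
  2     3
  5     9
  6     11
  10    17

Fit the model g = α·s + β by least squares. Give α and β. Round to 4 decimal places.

The normal system MᵀM·[α, β]ᵀ = Mᵀg is [[175, 19]; [19, 6]]·[α, β]ᵀ = [320, 25]ᵀ.
det = 175·6 − 19² = 689.
α = (320·6 − 19·25)/689 = 1445/689; β = (175·25 − 19·320)/689 = -1705/689.

α = 2.0972, β = -2.4746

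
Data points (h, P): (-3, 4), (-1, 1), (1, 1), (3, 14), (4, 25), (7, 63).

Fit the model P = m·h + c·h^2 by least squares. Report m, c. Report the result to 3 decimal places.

m = 1.684, c = 1.051

Setting ∂/∂m … = 0 gives: 85·m + 407·c = 571;  407·m + 2821·c = 3651.
(Σh·h = 85, Σh·h^2 = 407, Σh^2·h^2 = 2821, Σh·P = 571, Σh^2·P = 3651.)
Δ = 85·2821 − 407² = 74136.
m = (571·2821 − 407·3651)/74136 = 62417/37068; c = (85·3651 − 407·571)/74136 = 38969/37068.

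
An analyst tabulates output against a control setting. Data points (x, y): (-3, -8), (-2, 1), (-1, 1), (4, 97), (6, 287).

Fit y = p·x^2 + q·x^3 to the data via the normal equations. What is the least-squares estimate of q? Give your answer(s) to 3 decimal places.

q = 0.980

The normal system AᵀA·[p, q]ᵀ = Aᵀy is [[1650, 8524]; [8524, 51546]]·[p, q]ᵀ = [11817, 68407]ᵀ.
Determinant 1650·51546 − 8524² = 12392324.
p = (11817·51546 − 8524·68407)/12392324 = 13008907/6196162; q = (1650·68407 − 8524·11817)/12392324 = 6071721/6196162.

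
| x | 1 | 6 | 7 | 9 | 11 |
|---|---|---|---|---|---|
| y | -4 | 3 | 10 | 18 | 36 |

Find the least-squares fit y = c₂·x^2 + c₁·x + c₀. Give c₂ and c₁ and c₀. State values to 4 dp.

c₂ = 0.4814, c₁ = -1.8464, c₀ = -2.5714

Setting ∂/∂c₂ … = 0 gives: 24900·c₂ + 2620·c₁ + 288·c₀ = 6408;  2620·c₂ + 288·c₁ + 34·c₀ = 642;  288·c₂ + 34·c₁ + 5·c₀ = 63.
(Σx^2·x^2 = 24900, Σx^2·x = 2620, Σx^2 = 288, Σx·x = 288, Σx = 34, Σ1 = 5, Σx^2·y = 6408, Σx·y = 642, Σy = 63.)
Row-reducing yields c₂ = 5169/10738, c₁ = -19827/10738, c₀ = -18/7.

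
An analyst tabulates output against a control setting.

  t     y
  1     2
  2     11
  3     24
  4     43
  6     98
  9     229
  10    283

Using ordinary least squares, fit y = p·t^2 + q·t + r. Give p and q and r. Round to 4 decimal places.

The normal equations are: 18211·p + 2045·q + 247·r = 51327;  2045·p + 247·q + 35·r = 5747;  247·p + 35·q + 7·r = 690.
Inverting the 3×3 Gram matrix, [p, q, r]ᵀ = [10627/3574, -49799/32166, 22406/16083]ᵀ.

p = 2.9734, q = -1.5482, r = 1.3931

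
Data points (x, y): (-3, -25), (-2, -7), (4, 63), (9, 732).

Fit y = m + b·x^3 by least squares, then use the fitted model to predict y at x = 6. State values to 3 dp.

Compute the Gram sums: Σ1 = 4, Σx^3 = 758, Σx^3·x^3 = 536330.
For Aᵀy: Σy = 763, Σx^3·y = 538391.
So AᵀA·[m, b]ᵀ = Aᵀy: [[4, 758]; [758, 536330]]·[m, b]ᵀ = [763, 538391]ᵀ.
Determinant 4·536330 − 758² = 1570756.
m = (763·536330 − 758·538391)/1570756 = 279853/392689; b = (4·538391 − 758·763)/1570756 = 787605/785378.
At x = 6: ŷ = (279853/392689)·(1) + (787605/785378)·(216) = 85341193/392689.

ŷ = 217.325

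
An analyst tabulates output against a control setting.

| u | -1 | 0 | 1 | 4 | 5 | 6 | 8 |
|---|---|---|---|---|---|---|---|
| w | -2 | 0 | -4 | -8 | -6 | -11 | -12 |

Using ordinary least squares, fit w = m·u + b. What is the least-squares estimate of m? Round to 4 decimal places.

m = -1.2564

Sums needed: Σu·u = 143, Σu = 23, Σ1 = 7.
Moment sums: Σu·w = -226, Σw = -43.
Determinant 143·7 − 23² = 472.
m = ((-226)·7 − 23·(-43))/472 = -593/472; b = (143·(-43) − 23·(-226))/472 = -951/472.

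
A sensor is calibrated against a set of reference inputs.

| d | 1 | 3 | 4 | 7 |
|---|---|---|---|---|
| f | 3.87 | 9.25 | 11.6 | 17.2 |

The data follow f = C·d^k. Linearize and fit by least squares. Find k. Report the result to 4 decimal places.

Taking logs, ln f = k·ln d + ln C, so regress ln f on ln d.
AᵀA = [[6.9153, 4.4308]; [4.4308, 4]], rhs = [11.3778, 8.8738]ᵀ  (here Σln d = 4.4308, Σ(ln d)² = 6.9153, Σln f = 8.8738, Σln d·ln f = 11.3778).
Slope k = (n·Σln d·ln f − Σln d·Σln f)/(n·Σ(ln d)² − (Σln d)²) = (4·11.3778 − 4.4308·8.8738)/8.0292 = 0.77129; ln C = (Σln f − k·Σln d)/n = 1.36408.

k = 0.7713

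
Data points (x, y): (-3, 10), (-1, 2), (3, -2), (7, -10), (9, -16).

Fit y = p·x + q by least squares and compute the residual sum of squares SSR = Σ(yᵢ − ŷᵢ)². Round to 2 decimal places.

Entries of AᵀA: Σx·x = 149, Σx = 15, Σ1 = 5.
Moment sums: Σx·y = -252, Σy = -16.
Eliminating q: 5·(row 1) − 15·(row 2) gives 520·p = 5·(-252) − 15·(-16) = -1020, so p = -51/26.
Then q = ((-16) − 15·(-51/26))/5 = 349/130.
Residuals: 93/65, -172/65, 6/5, 68/65, -67/65; SSR = 822/65.

SSR = 12.65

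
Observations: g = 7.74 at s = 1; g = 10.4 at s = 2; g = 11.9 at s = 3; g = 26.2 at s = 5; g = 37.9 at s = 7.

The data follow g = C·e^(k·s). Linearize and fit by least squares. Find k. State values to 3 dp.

Taking logs, ln g = k·s + ln C, so regress ln g on s.
Σs = 18.0000, Σ(s)² = 88.0000, Σln g = 13.7655, Σs·ln g = 55.9331.
Equations: 88.0000·k + 18.0000·ln C = 55.9331;  18.0000·k + 5·ln C = 13.7655.
Δ = 88.0000·5 − (18.0000)² = 116.0000; k = (55.9331·5 − 18.0000·13.7655)/116.0000 = 0.27489, ln C = (88.0000·13.7655 − 18.0000·55.9331)/116.0000 = 1.76349.

k = 0.275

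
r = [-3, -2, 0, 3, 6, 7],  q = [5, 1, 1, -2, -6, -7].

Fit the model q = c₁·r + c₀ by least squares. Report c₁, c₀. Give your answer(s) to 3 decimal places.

From the data, Σr·r = 107, Σr = 11, Σ1 = 6.
Moment sums: Σr·q = -108, Σq = -8.
Determinant 107·6 − 11² = 521.
c₁ = ((-108)·6 − 11·(-8))/521 = -560/521; c₀ = (107·(-8) − 11·(-108))/521 = 332/521.

c₁ = -1.075, c₀ = 0.637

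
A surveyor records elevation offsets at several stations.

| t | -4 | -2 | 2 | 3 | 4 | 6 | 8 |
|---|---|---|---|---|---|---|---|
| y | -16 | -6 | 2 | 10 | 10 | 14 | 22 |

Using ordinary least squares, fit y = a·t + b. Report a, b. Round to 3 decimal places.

a = 2.995, b = -2.130

The normal system MᵀM·[a, b]ᵀ = Mᵀy is [[149, 17]; [17, 7]]·[a, b]ᵀ = [410, 36]ᵀ.
Δ = 149·7 − 17² = 754.
a = (410·7 − 17·36)/754 = 1129/377; b = (149·36 − 17·410)/754 = -803/377.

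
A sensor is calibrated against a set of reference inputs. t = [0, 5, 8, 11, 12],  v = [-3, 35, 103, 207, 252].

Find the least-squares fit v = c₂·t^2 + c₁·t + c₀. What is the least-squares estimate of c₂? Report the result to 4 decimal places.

The normal equations are: 40098·c₂ + 3696·c₁ + 354·c₀ = 68802;  3696·c₂ + 354·c₁ + 36·c₀ = 6300;  354·c₂ + 36·c₁ + 5·c₀ = 594.
Inverting the 3×3 Gram matrix, [c₂, c₁, c₀]ᵀ = [29803/15171, -36878/15171, -14072/5057]ᵀ.

c₂ = 1.9645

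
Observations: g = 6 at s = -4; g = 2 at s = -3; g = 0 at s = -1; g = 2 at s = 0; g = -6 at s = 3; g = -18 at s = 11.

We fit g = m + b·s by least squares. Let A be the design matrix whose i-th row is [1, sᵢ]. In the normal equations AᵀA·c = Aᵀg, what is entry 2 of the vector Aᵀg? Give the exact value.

Entry 2 ↔ basis s, so (Aᵀg)_{2} = Σᵢ (s)·gᵢ = (-4)·(6) + (-3)·(2) + (-1)·(0) + (0)·(2) + (3)·(-6) + (11)·(-18) = -246.

-246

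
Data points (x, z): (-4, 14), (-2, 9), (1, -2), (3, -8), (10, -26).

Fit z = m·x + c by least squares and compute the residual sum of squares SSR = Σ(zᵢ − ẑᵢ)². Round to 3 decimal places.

With design matrix M, MᵀM = [[130, 8]; [8, 5]] and Mᵀz = [-360, -13]ᵀ.
Δ = 130·5 − 8² = 586.
m = ((-360)·5 − 8·(-13))/586 = -848/293; c = (130·(-13) − 8·(-360))/586 = 595/293.
Residuals: 115/293, 346/293, -333/293, -395/293, 267/293; SSR = 1608/293.

SSR = 5.488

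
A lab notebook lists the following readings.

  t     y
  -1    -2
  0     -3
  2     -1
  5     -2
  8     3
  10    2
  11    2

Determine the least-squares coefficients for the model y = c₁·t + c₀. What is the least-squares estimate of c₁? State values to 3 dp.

c₁ = 0.436

Normal-equation sums: Σt·t = 315, Σt = 35, Σ1 = 7.
Right-hand side: Σt·y = 56, Σy = -1.
So MᵀM·[c₁, c₀]ᵀ = Mᵀy: [[315, 35]; [35, 7]]·[c₁, c₀]ᵀ = [56, -1]ᵀ.
det = 315·7 − 35² = 980.
c₁ = (56·7 − 35·(-1))/980 = 61/140; c₀ = (315·(-1) − 35·56)/980 = -65/28.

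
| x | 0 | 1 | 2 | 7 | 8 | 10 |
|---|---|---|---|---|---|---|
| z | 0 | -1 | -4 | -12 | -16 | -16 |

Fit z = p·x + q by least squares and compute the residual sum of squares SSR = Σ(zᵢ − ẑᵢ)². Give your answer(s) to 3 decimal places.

Compute the Gram sums: Σx·x = 218, Σx = 28, Σ1 = 6.
For Mᵀz: Σx·z = -381, Σz = -49.
Normal equations: [[218, 28]; [28, 6]]·[p, q]ᵀ = [-381, -49]ᵀ.
Determinant 218·6 − 28² = 524.
p = ((-381)·6 − 28·(-49))/524 = -457/262; q = (218·(-49) − 28·(-381))/524 = -7/262.
Residuals: 7/262, 101/131, -127/262, 31/131, -529/262, 385/262; SSR = 933/131.

SSR = 7.122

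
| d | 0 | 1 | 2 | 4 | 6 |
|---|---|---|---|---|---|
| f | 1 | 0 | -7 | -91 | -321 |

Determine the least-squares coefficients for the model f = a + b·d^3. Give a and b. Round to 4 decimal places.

a = 2.9075, b = -1.4967

Forming AᵀA = [[5, 289]; [289, 50817]] and Aᵀf = [-418, -75216]ᵀ gives AᵀA·[a, b]ᵀ = Aᵀf.
Δ = 5·50817 − 289² = 170564.
a = ((-418)·50817 − 289·(-75216))/170564 = 247959/85282; b = (5·(-75216) − 289·(-418))/170564 = -127639/85282.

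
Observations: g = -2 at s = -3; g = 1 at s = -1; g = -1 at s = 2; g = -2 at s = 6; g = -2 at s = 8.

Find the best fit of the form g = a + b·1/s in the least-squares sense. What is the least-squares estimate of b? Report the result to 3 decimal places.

Sums needed: Σ1 = 5, Σ1/s = -13/24, Σ1/s·1/s = 809/576.
For Mᵀg: Σg = -6, Σ1/s·g = -17/12.
MᵀM·[a, b]ᵀ = Mᵀg becomes [[5, -13/24]; [-13/24, 809/576]]·[a, b]ᵀ = [-6, -17/12]ᵀ.
det = 5·(809/576) − (-13/24)² = 323/48.
a = ((-6)·(809/576) − (-13/24)·(-17/12))/(323/48) = -1324/969; b = (5·(-17/12) − (-13/24)·(-6))/(323/48) = -496/323.

b = -1.536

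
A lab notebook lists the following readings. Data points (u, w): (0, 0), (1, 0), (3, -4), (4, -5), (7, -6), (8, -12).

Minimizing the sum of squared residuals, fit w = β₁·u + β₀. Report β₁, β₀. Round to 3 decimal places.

From the data, Σu·u = 139, Σu = 23, Σ1 = 6.
Moment sums: Σu·w = -170, Σw = -27.
MᵀM·[β₁, β₀]ᵀ = Mᵀw becomes [[139, 23]; [23, 6]]·[β₁, β₀]ᵀ = [-170, -27]ᵀ.
Determinant 139·6 − 23² = 305.
β₁ = ((-170)·6 − 23·(-27))/305 = -399/305; β₀ = (139·(-27) − 23·(-170))/305 = 157/305.

β₁ = -1.308, β₀ = 0.515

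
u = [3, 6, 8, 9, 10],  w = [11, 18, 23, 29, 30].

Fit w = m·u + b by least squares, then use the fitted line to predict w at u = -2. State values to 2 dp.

Entries of AᵀA: Σu·u = 290, Σu = 36, Σ1 = 5.
Right-hand side: Σu·w = 886, Σw = 111.
Determinant 290·5 − 36² = 154.
m = (886·5 − 36·111)/154 = 31/11; b = (290·111 − 36·886)/154 = 21/11.
At u = -2: ŵ = (31/11)·(-2) + (21/11)·(1) = -41/11.

ŵ = -3.73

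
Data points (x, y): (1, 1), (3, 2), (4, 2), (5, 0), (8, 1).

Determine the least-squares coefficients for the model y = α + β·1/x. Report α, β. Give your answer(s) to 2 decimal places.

The normal equations are: 5·α + (229/120)·β = 6;  (229/120)·α + (17701/14400)·β = 55/24.
(Σ1 = 5, Σ1/x = 229/120, Σ1/x·1/x = 17701/14400, Σy = 6, Σ1/x·y = 55/24.)
Eliminating β: (17701/14400)·(row 1) − (229/120)·(row 2) gives (1127/450)·α = (17701/14400)·6 − (229/120)·(55/24) = 43231/14400, so α = 43231/36064.
Then β = ((55/24) − (229/120)·(43231/36064))/(17701/14400) = 15/4508.

α = 1.20, β = 0.00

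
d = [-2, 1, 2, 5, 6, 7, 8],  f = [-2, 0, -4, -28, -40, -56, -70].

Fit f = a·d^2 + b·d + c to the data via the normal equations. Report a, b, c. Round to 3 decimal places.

a = -1.058, b = -0.570, c = 1.286

Compute the Gram sums: Σd^2·d^2 = 8451, Σd^2·d = 1197, Σd^2 = 183, Σd·d = 183, Σd = 27, Σ1 = 7.
And Σd^2·f = -9388, Σd·f = -1336, Σf = -200.
Normal equations: [[8451, 1197, 183]; [1197, 183, 27]; [183, 27, 7]]·[a, b, c]ᵀ = [-9388, -1336, -200]ᵀ.
Row-reducing yields a = -29584/27963, b = -5314/9321, c = 922/717.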